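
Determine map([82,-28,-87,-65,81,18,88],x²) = (82)²=6724, (-28)²=784, (-87)²=7569, (-65)²=4225, (81)²=6561, (18)²=324, (88)²=7744
= [6724, 784, 7569, 4225, 6561, 324, 7744]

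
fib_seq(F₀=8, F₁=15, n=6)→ F_2 = F_1 + F_0 = 23
F_3 = F_2 + F_1 = 38
F_4 = F_3 + F_2 = 61
...
= [8, 15, 23, 38, 61, 99]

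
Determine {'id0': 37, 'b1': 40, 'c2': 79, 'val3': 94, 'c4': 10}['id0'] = 37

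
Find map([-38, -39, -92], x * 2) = [-76, -78, -184]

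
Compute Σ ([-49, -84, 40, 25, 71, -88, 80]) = (-49) + (-84) + 40 + 25 + 71 + (-88) + 80
= -5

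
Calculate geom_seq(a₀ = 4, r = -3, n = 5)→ a_0 = 4*(-3)^0 = 4
a_1 = 4*(-3)^1 = -12
a_2 = 4*(-3)^2 = 36
...
= [4, -12, 36, -108, 324]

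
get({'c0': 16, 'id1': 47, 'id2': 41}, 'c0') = 16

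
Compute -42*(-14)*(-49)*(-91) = 2621892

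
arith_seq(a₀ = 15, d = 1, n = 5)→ a_0 = 15 + 0*1 = 15
a_1 = 15 + 1*1 = 16
a_2 = 15 + 2*1 = 17
...
= [15, 16, 17, 18, 19]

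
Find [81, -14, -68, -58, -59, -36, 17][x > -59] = [81, -14, -58, -36, 17]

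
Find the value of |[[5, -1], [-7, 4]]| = (5)*(4) - (-1)*(-7)
= 13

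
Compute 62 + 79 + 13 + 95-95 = 154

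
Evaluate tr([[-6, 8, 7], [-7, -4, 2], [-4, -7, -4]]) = -14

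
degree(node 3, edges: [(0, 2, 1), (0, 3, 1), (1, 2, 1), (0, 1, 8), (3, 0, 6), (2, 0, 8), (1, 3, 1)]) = incident: (0,3), (3,0), (1,3)
= 3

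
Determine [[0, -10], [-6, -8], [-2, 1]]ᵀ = [[0, -6, -2], [-10, -8, 1]]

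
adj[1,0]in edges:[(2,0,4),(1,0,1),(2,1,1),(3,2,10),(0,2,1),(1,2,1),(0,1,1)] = 1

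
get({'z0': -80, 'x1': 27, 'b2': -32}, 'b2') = -32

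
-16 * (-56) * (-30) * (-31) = 833280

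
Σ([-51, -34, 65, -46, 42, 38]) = 14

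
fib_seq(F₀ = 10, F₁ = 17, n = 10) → F_2 = F_1 + F_0 = 27
F_3 = F_2 + F_1 = 44
F_4 = F_3 + F_2 = 71
...
= [10, 17, 27, 44, 71, 115, 186, 301, 487, 788]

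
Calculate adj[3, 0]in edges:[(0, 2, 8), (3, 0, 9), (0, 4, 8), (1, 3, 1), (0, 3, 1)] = 9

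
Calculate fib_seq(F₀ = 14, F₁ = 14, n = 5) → F_2 = F_1 + F_0 = 28
F_3 = F_2 + F_1 = 42
F_4 = F_3 + F_2 = 70
= [14, 14, 28, 42, 70]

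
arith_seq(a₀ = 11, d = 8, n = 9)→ a_0 = 11 + 0*8 = 11
a_1 = 11 + 1*8 = 19
a_2 = 11 + 2*8 = 27
...
= [11, 19, 27, 35, 43, 51, 59, 67, 75]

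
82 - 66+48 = 64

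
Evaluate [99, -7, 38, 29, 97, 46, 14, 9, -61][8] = -61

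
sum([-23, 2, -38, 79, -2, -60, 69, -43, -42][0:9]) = slice → [-23, 2, -38, 79, -2, -60, 69, -43, -42]
(-23) + 2 + (-38) + 79 + (-2) + (-60) + 69 + (-43) + (-42)
= -58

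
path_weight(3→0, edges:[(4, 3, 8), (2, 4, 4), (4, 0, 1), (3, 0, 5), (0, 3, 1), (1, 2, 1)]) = w(3→0)=5
= 5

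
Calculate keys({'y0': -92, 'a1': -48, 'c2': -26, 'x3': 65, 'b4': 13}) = ['y0', 'a1', 'c2', 'x3', 'b4']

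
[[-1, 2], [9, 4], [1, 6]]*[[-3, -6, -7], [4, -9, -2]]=C[0][0] = (-1)*(-3) + (2)*(4) = 11
C[0][1] = (-1)*(-6) + (2)*(-9) = -12
C[0][2] = (-1)*(-7) + (2)*(-2) = 3
C[1][0] = (9)*(-3) + (4)*(4) = -11
C[1][1] = (9)*(-6) + (4)*(-9) = -90
C[1][2] = (9)*(-7) + (4)*(-2) = -71
... (3 more cells)
= [[11, -12, 3], [-11, -90, -71], [21, -60, -19]]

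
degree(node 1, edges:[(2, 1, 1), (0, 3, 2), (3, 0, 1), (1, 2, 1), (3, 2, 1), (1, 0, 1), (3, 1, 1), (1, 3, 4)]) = incident: (2,1), (1,2), (1,0), (3,1), (1,3)
= 5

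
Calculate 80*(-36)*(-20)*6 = 345600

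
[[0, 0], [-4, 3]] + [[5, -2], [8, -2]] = [[5, -2], [4, 1]]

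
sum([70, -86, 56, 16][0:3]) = slice → [70, -86, 56]
70 + (-86) + 56
= 40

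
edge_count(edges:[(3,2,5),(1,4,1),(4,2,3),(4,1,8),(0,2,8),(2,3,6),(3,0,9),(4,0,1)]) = 8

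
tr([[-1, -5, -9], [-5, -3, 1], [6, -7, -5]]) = diagonal: (-1) + (-3) + (-5)
= -9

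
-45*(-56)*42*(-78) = -8255520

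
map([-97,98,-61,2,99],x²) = [9409, 9604, 3721, 4, 9801]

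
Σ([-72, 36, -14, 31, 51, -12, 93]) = (-72) + 36 + (-14) + 31 + 51 + (-12) + 93
= 113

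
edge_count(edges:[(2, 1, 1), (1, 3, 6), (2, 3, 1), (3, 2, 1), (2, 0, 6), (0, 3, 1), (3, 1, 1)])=7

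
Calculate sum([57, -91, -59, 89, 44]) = 40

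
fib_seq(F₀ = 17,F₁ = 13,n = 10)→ [17, 13, 30, 43, 73, 116, 189, 305, 494, 799]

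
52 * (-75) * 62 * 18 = -4352400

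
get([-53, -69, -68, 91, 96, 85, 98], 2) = -68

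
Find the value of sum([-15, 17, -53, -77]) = -128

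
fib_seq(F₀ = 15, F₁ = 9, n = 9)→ F_2 = F_1 + F_0 = 24
F_3 = F_2 + F_1 = 33
F_4 = F_3 + F_2 = 57
...
= [15, 9, 24, 33, 57, 90, 147, 237, 384]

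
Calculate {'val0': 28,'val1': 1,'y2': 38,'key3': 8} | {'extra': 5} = {'val0': 28, 'val1': 1, 'y2': 38, 'key3': 8, 'extra': 5}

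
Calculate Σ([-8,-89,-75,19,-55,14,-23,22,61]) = (-8) + (-89) + (-75) + 19 + (-55) + 14 + (-23) + 22 + 61
= -134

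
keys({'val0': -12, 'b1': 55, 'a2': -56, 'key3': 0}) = ['val0', 'b1', 'a2', 'key3']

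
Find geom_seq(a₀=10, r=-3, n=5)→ [10, -30, 90, -270, 810]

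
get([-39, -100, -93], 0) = -39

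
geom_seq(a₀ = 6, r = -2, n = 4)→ a_0 = 6*(-2)^0 = 6
a_1 = 6*(-2)^1 = -12
a_2 = 6*(-2)^2 = 24
...
= [6, -12, 24, -48]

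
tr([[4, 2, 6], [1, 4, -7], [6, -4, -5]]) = diagonal: 4 + 4 + (-5)
= 3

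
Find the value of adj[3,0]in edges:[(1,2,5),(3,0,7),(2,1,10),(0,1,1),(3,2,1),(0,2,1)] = 7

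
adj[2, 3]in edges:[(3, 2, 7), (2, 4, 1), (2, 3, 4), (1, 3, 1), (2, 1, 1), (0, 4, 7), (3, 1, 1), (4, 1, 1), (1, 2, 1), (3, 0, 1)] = 4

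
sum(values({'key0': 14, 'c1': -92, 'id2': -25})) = -103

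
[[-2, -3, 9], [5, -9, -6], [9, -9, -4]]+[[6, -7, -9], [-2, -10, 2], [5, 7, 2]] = [[4, -10, 0], [3, -19, -4], [14, -2, -2]]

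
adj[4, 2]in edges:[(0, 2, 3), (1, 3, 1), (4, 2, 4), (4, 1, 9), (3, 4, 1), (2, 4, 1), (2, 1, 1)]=4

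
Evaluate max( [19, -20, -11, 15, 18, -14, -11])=19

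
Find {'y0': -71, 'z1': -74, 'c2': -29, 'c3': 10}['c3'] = 10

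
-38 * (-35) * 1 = 1330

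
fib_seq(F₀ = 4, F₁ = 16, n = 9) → F_2 = F_1 + F_0 = 20
F_3 = F_2 + F_1 = 36
F_4 = F_3 + F_2 = 56
...
= [4, 16, 20, 36, 56, 92, 148, 240, 388]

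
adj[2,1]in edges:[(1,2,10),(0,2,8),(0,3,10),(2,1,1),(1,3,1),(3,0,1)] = 1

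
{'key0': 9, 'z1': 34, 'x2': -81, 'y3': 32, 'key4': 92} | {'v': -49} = {'key0': 9, 'z1': 34, 'x2': -81, 'y3': 32, 'key4': 92, 'v': -49}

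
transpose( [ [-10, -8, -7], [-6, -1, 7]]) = [[-10, -6], [-8, -1], [-7, 7]]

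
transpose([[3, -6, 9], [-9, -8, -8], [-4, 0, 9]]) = [[3, -9, -4], [-6, -8, 0], [9, -8, 9]]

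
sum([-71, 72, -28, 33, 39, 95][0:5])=45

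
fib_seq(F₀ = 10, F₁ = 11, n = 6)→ [10, 11, 21, 32, 53, 85]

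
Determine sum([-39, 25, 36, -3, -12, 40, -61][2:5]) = 21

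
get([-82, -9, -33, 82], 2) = -33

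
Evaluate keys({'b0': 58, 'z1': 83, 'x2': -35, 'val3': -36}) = ['b0', 'z1', 'x2', 'val3']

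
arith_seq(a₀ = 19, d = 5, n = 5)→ [19, 24, 29, 34, 39]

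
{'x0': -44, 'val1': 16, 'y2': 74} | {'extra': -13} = {'x0': -44, 'val1': 16, 'y2': 74, 'extra': -13}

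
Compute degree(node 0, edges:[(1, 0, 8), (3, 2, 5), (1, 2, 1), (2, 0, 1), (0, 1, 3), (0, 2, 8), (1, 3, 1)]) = incident: (1,0), (2,0), (0,1), (0,2)
= 4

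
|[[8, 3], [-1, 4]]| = 35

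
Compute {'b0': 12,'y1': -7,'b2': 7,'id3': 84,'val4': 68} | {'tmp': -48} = {'b0': 12, 'y1': -7, 'b2': 7, 'id3': 84, 'val4': 68, 'tmp': -48}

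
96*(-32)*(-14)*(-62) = -2666496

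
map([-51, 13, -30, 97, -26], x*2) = -51*2=-102, 13*2=26, -30*2=-60, 97*2=194, -26*2=-52
= [-102, 26, -60, 194, -52]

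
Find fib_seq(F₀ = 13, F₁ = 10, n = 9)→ F_2 = F_1 + F_0 = 23
F_3 = F_2 + F_1 = 33
F_4 = F_3 + F_2 = 56
...
= [13, 10, 23, 33, 56, 89, 145, 234, 379]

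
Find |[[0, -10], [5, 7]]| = (0)*(7) - (-10)*(5)
= 50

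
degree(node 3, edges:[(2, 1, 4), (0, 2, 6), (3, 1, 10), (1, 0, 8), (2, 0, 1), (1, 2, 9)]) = incident: (3,1)
= 1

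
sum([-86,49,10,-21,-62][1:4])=slice → [49, 10, -21]
49 + 10 + (-21)
= 38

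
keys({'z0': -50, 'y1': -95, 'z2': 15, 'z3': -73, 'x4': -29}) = ['z0', 'y1', 'z2', 'z3', 'x4']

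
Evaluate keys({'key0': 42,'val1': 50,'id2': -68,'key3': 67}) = ['key0', 'val1', 'id2', 'key3']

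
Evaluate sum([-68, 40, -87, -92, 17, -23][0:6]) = -213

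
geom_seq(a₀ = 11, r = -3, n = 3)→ [11, -33, 99]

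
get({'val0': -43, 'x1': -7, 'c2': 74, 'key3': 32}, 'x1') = -7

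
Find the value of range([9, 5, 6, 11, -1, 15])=16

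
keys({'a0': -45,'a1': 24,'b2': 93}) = ['a0', 'a1', 'b2']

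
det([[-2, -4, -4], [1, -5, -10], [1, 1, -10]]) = (1)*(-2)*det([[-5, -10], [1, -10]]) + (-1)*(-4)*det([[1, -10], [1, -10]]) + (1)*(-4)*det([[1, -5], [1, 1]])
= -120 + 0 + -24
= -144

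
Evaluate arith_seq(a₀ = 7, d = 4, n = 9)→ [7, 11, 15, 19, 23, 27, 31, 35, 39]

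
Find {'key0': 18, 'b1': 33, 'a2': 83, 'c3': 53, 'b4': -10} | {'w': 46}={'key0': 18, 'b1': 33, 'a2': 83, 'c3': 53, 'b4': -10, 'w': 46}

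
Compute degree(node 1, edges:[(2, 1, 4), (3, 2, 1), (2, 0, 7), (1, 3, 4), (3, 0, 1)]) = 2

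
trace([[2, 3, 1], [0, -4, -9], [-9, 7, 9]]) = diagonal: 2 + (-4) + 9
= 7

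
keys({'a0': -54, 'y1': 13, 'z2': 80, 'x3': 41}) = ['a0', 'y1', 'z2', 'x3']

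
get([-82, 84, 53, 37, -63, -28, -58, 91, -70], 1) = 84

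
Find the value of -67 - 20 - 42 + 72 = -57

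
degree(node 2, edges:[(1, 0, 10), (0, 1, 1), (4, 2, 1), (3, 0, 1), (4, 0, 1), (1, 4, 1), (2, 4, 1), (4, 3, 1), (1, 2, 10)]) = 3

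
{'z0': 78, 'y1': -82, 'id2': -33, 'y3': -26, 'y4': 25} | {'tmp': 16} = {'z0': 78, 'y1': -82, 'id2': -33, 'y3': -26, 'y4': 25, 'tmp': 16}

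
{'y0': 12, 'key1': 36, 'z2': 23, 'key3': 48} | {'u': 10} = {'y0': 12, 'key1': 36, 'z2': 23, 'key3': 48, 'u': 10}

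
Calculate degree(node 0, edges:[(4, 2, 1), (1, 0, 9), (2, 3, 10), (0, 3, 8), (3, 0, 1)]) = 3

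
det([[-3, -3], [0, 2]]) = -6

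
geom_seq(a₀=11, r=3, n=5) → [11, 33, 99, 297, 891]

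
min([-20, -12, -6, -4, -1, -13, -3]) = -20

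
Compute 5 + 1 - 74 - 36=-104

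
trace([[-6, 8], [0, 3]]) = -3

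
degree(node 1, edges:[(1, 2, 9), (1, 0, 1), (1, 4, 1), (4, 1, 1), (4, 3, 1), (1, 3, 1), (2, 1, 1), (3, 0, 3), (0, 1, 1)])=incident: (1,2), (1,0), (1,4), (4,1), (1,3), (2,1), (0,1)
= 7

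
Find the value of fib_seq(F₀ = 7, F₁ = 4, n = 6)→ F_2 = F_1 + F_0 = 11
F_3 = F_2 + F_1 = 15
F_4 = F_3 + F_2 = 26
...
= [7, 4, 11, 15, 26, 41]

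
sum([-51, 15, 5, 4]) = (-51) + 15 + 5 + 4
= -27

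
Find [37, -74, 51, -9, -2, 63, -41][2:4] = [51, -9]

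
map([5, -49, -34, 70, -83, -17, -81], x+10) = [15, -39, -24, 80, -73, -7, -71]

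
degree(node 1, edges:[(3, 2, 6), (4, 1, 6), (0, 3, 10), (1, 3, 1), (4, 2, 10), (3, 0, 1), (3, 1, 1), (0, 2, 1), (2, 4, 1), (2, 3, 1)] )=3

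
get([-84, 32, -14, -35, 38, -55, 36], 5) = -55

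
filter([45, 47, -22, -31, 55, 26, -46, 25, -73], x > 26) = keep x where x > 26: 45✓, 47✓, -22✗, -31✗, 55✓, 26✗, -46✗, 25✗, -73✗
= [45, 47, 55]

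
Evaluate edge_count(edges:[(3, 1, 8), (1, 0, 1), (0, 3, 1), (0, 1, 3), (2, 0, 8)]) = 5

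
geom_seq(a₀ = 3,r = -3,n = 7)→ [3, -9, 27, -81, 243, -729, 2187]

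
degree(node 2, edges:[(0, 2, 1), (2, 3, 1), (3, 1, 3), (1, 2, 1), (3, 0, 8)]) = incident: (0,2), (2,3), (1,2)
= 3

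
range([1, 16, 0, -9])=25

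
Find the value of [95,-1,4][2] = 4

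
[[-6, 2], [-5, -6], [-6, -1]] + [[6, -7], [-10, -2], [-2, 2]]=[[0, -5], [-15, -8], [-8, 1]]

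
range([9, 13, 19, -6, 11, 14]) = 25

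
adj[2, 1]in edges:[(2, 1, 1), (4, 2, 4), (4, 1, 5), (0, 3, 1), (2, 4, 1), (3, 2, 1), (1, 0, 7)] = 1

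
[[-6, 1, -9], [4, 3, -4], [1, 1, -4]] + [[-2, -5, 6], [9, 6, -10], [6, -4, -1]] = [[-8, -4, -3], [13, 9, -14], [7, -3, -5]]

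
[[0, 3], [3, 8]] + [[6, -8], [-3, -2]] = [[6, -5], [0, 6]]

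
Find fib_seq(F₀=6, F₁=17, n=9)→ [6, 17, 23, 40, 63, 103, 166, 269, 435]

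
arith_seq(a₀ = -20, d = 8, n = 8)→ [-20, -12, -4, 4, 12, 20, 28, 36]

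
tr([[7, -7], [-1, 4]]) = 11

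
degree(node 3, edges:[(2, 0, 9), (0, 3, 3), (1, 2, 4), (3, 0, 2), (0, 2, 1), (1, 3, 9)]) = incident: (0,3), (3,0), (1,3)
= 3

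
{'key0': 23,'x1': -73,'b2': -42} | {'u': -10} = {'key0': 23, 'x1': -73, 'b2': -42, 'u': -10}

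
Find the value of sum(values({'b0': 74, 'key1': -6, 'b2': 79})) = 74 + (-6) + 79
= 147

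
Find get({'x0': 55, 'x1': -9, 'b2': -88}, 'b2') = -88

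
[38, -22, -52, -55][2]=-52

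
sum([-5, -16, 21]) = 0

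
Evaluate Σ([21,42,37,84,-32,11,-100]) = 21 + 42 + 37 + 84 + (-32) + 11 + (-100)
= 63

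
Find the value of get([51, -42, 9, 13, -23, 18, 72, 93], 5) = 18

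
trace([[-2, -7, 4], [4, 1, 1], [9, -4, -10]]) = -11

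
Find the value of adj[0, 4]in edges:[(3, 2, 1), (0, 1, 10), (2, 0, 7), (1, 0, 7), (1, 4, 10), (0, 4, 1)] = 1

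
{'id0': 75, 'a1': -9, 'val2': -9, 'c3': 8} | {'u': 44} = {'id0': 75, 'a1': -9, 'val2': -9, 'c3': 8, 'u': 44}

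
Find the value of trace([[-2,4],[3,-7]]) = -9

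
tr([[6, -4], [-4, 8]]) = diagonal: 6 + 8
= 14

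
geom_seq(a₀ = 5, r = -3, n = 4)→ [5, -15, 45, -135]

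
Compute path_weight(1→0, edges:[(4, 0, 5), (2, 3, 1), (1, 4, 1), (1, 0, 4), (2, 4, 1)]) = w(1→0)=4
= 4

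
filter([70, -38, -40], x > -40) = [70, -38]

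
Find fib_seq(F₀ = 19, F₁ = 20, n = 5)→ [19, 20, 39, 59, 98]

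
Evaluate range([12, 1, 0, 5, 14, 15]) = 15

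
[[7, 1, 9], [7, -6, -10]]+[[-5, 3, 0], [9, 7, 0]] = [[2, 4, 9], [16, 1, -10]]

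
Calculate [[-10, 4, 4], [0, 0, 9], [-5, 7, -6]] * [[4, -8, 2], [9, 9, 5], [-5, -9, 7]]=[[-24, 80, 28], [-45, -81, 63], [73, 157, -17]]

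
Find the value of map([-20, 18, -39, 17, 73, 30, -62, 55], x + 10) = [-10, 28, -29, 27, 83, 40, -52, 65]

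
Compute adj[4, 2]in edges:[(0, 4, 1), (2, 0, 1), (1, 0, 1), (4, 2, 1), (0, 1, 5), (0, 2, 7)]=1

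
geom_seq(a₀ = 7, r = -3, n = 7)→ [7, -21, 63, -189, 567, -1701, 5103]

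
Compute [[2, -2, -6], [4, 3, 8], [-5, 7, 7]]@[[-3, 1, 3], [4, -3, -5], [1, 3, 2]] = [[-20, -10, 4], [8, 19, 13], [50, -5, -36]]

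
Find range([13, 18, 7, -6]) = 24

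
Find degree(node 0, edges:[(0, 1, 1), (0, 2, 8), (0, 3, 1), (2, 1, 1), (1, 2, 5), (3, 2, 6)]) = incident: (0,1), (0,2), (0,3)
= 3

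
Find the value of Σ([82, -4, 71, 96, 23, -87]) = 82 + (-4) + 71 + 96 + 23 + (-87)
= 181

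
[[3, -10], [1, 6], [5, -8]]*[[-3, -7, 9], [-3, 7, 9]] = C[0][0] = (3)*(-3) + (-10)*(-3) = 21
C[0][1] = (3)*(-7) + (-10)*(7) = -91
C[0][2] = (3)*(9) + (-10)*(9) = -63
C[1][0] = (1)*(-3) + (6)*(-3) = -21
C[1][1] = (1)*(-7) + (6)*(7) = 35
C[1][2] = (1)*(9) + (6)*(9) = 63
... (3 more cells)
= [[21, -91, -63], [-21, 35, 63], [9, -91, -27]]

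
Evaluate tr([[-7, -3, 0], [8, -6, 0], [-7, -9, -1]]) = diagonal: (-7) + (-6) + (-1)
= -14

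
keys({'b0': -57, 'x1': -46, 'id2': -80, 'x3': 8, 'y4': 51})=['b0', 'x1', 'id2', 'x3', 'y4']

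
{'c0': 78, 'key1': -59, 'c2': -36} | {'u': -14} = {'c0': 78, 'key1': -59, 'c2': -36, 'u': -14}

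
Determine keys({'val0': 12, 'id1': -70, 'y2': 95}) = ['val0', 'id1', 'y2']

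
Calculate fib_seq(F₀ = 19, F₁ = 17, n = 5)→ [19, 17, 36, 53, 89]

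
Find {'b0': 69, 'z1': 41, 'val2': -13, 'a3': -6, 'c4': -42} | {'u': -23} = {'b0': 69, 'z1': 41, 'val2': -13, 'a3': -6, 'c4': -42, 'u': -23}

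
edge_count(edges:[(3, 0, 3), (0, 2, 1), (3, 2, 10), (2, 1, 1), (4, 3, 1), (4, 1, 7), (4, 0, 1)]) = 7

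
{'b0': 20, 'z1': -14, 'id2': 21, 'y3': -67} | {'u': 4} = {'b0': 20, 'z1': -14, 'id2': 21, 'y3': -67, 'u': 4}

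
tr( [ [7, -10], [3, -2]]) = 5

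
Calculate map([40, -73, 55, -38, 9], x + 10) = [50, -63, 65, -28, 19]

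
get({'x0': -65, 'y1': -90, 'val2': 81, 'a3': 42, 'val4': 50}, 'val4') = 50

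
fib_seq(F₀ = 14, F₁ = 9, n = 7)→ F_2 = F_1 + F_0 = 23
F_3 = F_2 + F_1 = 32
F_4 = F_3 + F_2 = 55
...
= [14, 9, 23, 32, 55, 87, 142]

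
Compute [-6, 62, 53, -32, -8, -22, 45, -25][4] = -8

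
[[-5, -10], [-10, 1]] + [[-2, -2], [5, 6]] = [[-7, -12], [-5, 7]]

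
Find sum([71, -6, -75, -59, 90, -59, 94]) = 71 + (-6) + (-75) + (-59) + 90 + (-59) + 94
= 56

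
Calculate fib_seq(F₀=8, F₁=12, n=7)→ [8, 12, 20, 32, 52, 84, 136]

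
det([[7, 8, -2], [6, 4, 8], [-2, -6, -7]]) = (1)*(7)*det([[4, 8], [-6, -7]]) + (-1)*(8)*det([[6, 8], [-2, -7]]) + (1)*(-2)*det([[6, 4], [-2, -6]])
= 140 + 208 + 56
= 404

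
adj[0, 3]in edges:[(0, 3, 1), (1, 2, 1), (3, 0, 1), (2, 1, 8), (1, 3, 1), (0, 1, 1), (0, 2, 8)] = 1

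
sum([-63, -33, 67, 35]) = (-63) + (-33) + 67 + 35
= 6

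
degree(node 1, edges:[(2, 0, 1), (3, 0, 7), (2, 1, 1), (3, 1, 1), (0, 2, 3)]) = 2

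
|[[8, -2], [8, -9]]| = (8)*(-9) - (-2)*(8)
= -56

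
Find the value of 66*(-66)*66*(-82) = 23574672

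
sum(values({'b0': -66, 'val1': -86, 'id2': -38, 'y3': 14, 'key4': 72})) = -104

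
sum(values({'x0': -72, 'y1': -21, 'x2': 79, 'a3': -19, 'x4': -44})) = (-72) + (-21) + 79 + (-19) + (-44)
= -77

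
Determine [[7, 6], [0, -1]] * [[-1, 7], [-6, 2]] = [[-43, 61], [6, -2]]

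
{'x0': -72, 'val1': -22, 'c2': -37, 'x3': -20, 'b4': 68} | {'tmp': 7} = {'x0': -72, 'val1': -22, 'c2': -37, 'x3': -20, 'b4': 68, 'tmp': 7}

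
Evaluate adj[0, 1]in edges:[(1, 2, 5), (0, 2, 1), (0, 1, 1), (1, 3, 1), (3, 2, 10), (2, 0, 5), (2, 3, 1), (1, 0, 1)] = 1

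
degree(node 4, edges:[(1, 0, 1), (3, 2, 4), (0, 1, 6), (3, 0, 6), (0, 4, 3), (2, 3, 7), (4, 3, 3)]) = incident: (0,4), (4,3)
= 2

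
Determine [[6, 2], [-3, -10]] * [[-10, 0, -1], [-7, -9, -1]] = [[-74, -18, -8], [100, 90, 13]]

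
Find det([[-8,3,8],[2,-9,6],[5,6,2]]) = 966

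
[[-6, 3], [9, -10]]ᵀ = [[-6, 9], [3, -10]]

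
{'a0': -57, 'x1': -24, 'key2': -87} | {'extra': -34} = {'a0': -57, 'x1': -24, 'key2': -87, 'extra': -34}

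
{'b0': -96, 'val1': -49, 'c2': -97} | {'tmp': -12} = {'b0': -96, 'val1': -49, 'c2': -97, 'tmp': -12}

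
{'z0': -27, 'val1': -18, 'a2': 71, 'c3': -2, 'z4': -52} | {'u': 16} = {'z0': -27, 'val1': -18, 'a2': 71, 'c3': -2, 'z4': -52, 'u': 16}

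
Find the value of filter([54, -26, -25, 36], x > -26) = [54, -25, 36]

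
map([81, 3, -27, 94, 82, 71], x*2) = [162, 6, -54, 188, 164, 142]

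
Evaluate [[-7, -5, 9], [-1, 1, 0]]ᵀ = [[-7, -1], [-5, 1], [9, 0]]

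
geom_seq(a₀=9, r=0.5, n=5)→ a_0 = 9*0.5^0 = 9.0
a_1 = 9*0.5^1 = 4.5
a_2 = 9*0.5^2 = 2.25
...
= [9.0, 4.5, 2.25, 1.125, 0.5625]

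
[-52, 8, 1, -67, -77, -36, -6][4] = -77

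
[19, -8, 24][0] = 19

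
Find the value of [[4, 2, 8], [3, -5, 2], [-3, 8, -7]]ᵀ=[[4, 3, -3], [2, -5, 8], [8, 2, -7]]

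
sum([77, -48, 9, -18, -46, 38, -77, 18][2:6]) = -17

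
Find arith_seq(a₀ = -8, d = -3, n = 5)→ a_0 = -8 + 0*-3 = -8
a_1 = -8 + 1*-3 = -11
a_2 = -8 + 2*-3 = -14
...
= [-8, -11, -14, -17, -20]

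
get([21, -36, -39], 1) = -36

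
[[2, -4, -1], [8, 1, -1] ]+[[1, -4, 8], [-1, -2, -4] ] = [[3, -8, 7], [7, -1, -5]]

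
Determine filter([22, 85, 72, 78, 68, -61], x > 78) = [85]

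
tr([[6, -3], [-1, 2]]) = diagonal: 6 + 2
= 8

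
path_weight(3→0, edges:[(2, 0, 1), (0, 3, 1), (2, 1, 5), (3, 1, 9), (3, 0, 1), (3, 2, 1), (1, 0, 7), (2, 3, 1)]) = 1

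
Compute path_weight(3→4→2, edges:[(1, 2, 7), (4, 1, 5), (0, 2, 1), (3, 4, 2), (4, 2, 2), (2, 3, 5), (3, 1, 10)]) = w(3→4)=2 + w(4→2)=2
= 4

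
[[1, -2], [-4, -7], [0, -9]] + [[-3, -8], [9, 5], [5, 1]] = [[-2, -10], [5, -2], [5, -8]]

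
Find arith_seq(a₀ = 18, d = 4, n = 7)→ a_0 = 18 + 0*4 = 18
a_1 = 18 + 1*4 = 22
a_2 = 18 + 2*4 = 26
...
= [18, 22, 26, 30, 34, 38, 42]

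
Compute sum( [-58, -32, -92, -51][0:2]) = slice → [-58, -32]
(-58) + (-32)
= -90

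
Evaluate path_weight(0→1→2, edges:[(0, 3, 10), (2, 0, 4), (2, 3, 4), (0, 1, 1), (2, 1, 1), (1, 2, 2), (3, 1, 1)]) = 3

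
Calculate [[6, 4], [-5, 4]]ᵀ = [[6, -5], [4, 4]]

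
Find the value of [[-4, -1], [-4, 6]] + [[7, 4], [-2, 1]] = [[3, 3], [-6, 7]]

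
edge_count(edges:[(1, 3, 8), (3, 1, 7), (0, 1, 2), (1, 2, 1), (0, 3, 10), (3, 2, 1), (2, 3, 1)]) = 7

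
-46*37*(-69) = 117438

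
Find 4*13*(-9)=-468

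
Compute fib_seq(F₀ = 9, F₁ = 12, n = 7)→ F_2 = F_1 + F_0 = 21
F_3 = F_2 + F_1 = 33
F_4 = F_3 + F_2 = 54
...
= [9, 12, 21, 33, 54, 87, 141]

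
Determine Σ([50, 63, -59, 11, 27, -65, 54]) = 81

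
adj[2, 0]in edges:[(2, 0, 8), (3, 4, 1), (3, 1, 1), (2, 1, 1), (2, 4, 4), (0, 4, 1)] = 8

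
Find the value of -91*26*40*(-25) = 2366000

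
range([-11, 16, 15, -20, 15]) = 36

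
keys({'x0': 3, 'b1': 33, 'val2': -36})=['x0', 'b1', 'val2']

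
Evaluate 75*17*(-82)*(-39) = 4077450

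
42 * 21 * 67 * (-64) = -3782016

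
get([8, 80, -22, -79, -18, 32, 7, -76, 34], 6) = 7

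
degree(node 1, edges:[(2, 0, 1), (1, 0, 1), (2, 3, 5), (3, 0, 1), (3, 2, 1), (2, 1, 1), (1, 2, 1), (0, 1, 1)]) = incident: (1,0), (2,1), (1,2), (0,1)
= 4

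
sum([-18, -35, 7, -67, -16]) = -129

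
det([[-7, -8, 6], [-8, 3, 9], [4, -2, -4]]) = (1)*(-7)*det([[3, 9], [-2, -4]]) + (-1)*(-8)*det([[-8, 9], [4, -4]]) + (1)*(6)*det([[-8, 3], [4, -2]])
= -42 + -32 + 24
= -50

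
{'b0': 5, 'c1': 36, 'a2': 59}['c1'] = 36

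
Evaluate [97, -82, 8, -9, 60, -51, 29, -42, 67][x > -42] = [97, 8, -9, 60, 29, 67]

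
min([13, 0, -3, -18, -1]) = -18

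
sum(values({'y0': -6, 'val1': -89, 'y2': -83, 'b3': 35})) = (-6) + (-89) + (-83) + 35
= -143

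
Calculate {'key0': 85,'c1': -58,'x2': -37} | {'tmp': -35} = {'key0': 85, 'c1': -58, 'x2': -37, 'tmp': -35}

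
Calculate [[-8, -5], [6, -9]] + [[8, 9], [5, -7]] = [[0, 4], [11, -16]]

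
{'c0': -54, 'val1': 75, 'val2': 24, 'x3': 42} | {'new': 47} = {'c0': -54, 'val1': 75, 'val2': 24, 'x3': 42, 'new': 47}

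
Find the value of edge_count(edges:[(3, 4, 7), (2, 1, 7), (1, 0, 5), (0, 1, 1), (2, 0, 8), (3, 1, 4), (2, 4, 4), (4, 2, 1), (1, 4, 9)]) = 9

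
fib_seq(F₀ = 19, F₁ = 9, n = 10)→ [19, 9, 28, 37, 65, 102, 167, 269, 436, 705]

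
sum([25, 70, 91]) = 186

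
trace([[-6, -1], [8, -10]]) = diagonal: (-6) + (-10)
= -16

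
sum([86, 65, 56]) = 86 + 65 + 56
= 207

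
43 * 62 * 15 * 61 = 2439390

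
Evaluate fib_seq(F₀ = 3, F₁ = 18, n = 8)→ F_2 = F_1 + F_0 = 21
F_3 = F_2 + F_1 = 39
F_4 = F_3 + F_2 = 60
...
= [3, 18, 21, 39, 60, 99, 159, 258]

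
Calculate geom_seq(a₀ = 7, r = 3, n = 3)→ [7, 21, 63]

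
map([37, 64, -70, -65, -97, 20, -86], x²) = [1369, 4096, 4900, 4225, 9409, 400, 7396]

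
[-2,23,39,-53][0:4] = [-2, 23, 39, -53]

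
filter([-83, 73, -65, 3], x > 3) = keep x where x > 3: -83✗, 73✓, -65✗, 3✗
= [73]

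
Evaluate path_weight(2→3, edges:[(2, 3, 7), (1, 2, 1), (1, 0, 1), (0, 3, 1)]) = 7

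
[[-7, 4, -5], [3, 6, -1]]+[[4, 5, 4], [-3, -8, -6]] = [[-3, 9, -1], [0, -2, -7]]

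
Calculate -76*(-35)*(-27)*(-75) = 5386500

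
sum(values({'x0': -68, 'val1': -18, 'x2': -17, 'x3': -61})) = -164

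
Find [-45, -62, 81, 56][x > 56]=[81]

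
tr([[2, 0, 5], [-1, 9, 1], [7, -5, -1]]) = 10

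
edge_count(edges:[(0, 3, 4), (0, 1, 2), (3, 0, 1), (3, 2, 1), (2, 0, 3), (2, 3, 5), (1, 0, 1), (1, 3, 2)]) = 8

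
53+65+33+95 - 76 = 170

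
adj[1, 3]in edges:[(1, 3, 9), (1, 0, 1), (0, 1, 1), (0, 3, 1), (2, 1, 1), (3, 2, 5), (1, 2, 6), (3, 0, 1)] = 9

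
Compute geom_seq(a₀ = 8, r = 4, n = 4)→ a_0 = 8*4^0 = 8
a_1 = 8*4^1 = 32
a_2 = 8*4^2 = 128
...
= [8, 32, 128, 512]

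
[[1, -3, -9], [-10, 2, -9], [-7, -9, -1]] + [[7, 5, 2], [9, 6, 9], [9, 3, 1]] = [[8, 2, -7], [-1, 8, 0], [2, -6, 0]]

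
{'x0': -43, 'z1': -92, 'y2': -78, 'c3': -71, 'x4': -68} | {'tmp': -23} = {'x0': -43, 'z1': -92, 'y2': -78, 'c3': -71, 'x4': -68, 'tmp': -23}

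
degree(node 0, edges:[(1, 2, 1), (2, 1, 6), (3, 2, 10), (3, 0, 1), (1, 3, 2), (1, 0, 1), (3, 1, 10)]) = 2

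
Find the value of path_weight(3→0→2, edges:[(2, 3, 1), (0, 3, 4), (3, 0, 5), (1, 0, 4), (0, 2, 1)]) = 6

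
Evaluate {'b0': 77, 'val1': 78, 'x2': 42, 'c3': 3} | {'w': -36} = {'b0': 77, 'val1': 78, 'x2': 42, 'c3': 3, 'w': -36}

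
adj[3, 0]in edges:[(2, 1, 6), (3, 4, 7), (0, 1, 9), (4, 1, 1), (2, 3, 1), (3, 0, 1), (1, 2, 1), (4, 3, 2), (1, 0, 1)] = 1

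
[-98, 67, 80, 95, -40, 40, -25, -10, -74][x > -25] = [67, 80, 95, 40, -10]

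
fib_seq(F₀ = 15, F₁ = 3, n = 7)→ [15, 3, 18, 21, 39, 60, 99]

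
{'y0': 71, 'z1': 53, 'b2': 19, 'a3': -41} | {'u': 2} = {'y0': 71, 'z1': 53, 'b2': 19, 'a3': -41, 'u': 2}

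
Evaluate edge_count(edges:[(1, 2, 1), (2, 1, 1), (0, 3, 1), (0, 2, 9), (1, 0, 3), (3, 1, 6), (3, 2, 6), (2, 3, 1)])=8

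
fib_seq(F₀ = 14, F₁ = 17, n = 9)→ F_2 = F_1 + F_0 = 31
F_3 = F_2 + F_1 = 48
F_4 = F_3 + F_2 = 79
...
= [14, 17, 31, 48, 79, 127, 206, 333, 539]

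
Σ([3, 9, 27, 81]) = 3 + 9 + 27 + 81
= 120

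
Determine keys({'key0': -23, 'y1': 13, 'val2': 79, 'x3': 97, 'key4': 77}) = ['key0', 'y1', 'val2', 'x3', 'key4']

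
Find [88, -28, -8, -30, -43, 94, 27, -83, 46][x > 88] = keep x where x > 88: 88✗, -28✗, -8✗, -30✗, -43✗, 94✓, 27✗, -83✗, 46✗
= [94]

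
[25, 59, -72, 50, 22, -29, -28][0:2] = [25, 59]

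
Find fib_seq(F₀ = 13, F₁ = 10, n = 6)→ F_2 = F_1 + F_0 = 23
F_3 = F_2 + F_1 = 33
F_4 = F_3 + F_2 = 56
...
= [13, 10, 23, 33, 56, 89]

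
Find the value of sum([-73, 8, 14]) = (-73) + 8 + 14
= -51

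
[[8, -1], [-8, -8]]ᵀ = [[8, -8], [-1, -8]]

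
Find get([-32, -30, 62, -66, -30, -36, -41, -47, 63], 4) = -30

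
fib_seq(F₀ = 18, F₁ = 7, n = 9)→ F_2 = F_1 + F_0 = 25
F_3 = F_2 + F_1 = 32
F_4 = F_3 + F_2 = 57
...
= [18, 7, 25, 32, 57, 89, 146, 235, 381]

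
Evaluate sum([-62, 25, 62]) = 25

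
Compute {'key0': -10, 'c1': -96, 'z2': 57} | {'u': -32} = {'key0': -10, 'c1': -96, 'z2': 57, 'u': -32}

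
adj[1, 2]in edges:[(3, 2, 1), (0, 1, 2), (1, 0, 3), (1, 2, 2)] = 2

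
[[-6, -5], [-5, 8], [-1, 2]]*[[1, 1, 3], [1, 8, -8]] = [[-11, -46, 22], [3, 59, -79], [1, 15, -19]]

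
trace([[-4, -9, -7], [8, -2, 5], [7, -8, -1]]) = diagonal: (-4) + (-2) + (-1)
= -7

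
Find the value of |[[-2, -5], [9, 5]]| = (-2)*(5) - (-5)*(9)
= 35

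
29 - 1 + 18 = 46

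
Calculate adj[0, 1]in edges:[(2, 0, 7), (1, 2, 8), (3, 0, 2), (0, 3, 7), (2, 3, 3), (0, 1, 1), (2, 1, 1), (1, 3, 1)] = 1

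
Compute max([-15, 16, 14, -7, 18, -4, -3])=18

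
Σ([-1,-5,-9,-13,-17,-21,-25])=-91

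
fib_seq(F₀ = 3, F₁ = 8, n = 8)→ [3, 8, 11, 19, 30, 49, 79, 128]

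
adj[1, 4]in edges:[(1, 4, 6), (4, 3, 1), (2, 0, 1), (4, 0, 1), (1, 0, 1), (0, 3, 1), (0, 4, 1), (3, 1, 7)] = 6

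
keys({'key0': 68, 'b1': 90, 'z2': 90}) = ['key0', 'b1', 'z2']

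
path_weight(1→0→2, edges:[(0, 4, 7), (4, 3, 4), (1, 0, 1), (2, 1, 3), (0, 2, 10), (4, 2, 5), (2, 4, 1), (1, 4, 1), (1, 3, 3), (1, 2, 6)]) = w(1→0)=1 + w(0→2)=10
= 11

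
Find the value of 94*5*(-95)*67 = -2991550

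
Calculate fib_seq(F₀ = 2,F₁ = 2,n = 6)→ [2, 2, 4, 6, 10, 16]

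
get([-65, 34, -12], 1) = 34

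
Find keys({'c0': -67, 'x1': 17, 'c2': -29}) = ['c0', 'x1', 'c2']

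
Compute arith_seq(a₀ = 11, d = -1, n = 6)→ a_0 = 11 + 0*-1 = 11
a_1 = 11 + 1*-1 = 10
a_2 = 11 + 2*-1 = 9
...
= [11, 10, 9, 8, 7, 6]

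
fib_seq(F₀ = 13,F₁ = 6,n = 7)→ [13, 6, 19, 25, 44, 69, 113]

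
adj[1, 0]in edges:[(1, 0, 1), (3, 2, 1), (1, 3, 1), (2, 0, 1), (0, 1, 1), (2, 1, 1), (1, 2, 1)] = 1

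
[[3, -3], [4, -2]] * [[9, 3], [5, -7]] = C[0][0] = (3)*(9) + (-3)*(5) = 12
C[0][1] = (3)*(3) + (-3)*(-7) = 30
C[1][0] = (4)*(9) + (-2)*(5) = 26
C[1][1] = (4)*(3) + (-2)*(-7) = 26
= [[12, 30], [26, 26]]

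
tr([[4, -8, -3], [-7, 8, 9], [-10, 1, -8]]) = diagonal: 4 + 8 + (-8)
= 4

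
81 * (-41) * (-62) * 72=14824944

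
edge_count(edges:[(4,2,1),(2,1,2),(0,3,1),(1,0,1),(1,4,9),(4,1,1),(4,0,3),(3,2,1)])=8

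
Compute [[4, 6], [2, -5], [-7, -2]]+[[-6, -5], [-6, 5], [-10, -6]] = [[-2, 1], [-4, 0], [-17, -8]]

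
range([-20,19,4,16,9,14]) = 39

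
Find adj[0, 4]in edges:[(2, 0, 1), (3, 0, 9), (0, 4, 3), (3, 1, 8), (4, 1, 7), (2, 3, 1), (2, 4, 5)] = 3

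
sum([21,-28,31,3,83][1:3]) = slice → [-28, 31]
(-28) + 31
= 3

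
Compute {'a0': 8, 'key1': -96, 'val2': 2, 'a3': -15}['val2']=2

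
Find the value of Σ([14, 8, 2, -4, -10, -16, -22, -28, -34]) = -90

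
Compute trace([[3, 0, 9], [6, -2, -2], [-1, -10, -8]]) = diagonal: 3 + (-2) + (-8)
= -7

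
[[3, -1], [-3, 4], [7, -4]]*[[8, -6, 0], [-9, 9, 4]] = [[33, -27, -4], [-60, 54, 16], [92, -78, -16]]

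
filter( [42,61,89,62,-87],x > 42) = [61, 89, 62]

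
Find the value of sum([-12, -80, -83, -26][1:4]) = -189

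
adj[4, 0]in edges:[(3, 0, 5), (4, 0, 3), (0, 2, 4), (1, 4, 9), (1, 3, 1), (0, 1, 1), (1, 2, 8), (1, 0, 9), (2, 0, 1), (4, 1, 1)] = 3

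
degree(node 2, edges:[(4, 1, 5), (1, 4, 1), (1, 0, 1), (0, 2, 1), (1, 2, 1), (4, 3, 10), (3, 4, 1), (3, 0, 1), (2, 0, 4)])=incident: (0,2), (1,2), (2,0)
= 3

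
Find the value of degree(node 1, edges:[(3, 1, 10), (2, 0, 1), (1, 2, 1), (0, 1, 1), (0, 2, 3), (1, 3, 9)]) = 4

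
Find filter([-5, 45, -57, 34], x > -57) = keep x where x > -57: -5✓, 45✓, -57✗, 34✓
= [-5, 45, 34]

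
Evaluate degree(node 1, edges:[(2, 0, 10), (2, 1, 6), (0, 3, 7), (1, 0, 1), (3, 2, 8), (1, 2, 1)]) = incident: (2,1), (1,0), (1,2)
= 3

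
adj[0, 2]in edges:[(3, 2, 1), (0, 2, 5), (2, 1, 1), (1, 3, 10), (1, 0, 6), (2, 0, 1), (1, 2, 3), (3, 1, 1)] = 5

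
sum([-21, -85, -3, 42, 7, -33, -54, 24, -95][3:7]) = -38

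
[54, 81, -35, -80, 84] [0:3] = [54, 81, -35]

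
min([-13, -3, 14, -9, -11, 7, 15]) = -13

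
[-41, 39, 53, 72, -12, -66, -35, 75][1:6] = [39, 53, 72, -12, -66]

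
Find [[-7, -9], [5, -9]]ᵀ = [[-7, 5], [-9, -9]]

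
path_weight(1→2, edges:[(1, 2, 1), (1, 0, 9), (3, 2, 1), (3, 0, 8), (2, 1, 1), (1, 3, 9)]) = 1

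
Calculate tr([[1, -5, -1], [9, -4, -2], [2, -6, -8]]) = -11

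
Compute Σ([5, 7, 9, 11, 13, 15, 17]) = 77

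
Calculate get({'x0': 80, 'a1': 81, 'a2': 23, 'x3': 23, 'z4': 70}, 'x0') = 80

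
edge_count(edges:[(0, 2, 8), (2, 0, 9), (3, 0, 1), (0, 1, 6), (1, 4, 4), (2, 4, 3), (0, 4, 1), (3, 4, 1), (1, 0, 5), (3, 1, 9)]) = 10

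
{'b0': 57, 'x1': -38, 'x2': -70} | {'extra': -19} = {'b0': 57, 'x1': -38, 'x2': -70, 'extra': -19}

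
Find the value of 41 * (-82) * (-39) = 131118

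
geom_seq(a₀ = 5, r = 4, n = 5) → [5, 20, 80, 320, 1280]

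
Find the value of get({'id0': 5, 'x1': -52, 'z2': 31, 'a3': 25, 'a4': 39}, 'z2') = 31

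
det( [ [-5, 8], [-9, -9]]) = (-5)*(-9) - (8)*(-9)
= 117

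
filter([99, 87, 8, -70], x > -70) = [99, 87, 8]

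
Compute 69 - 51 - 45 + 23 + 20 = 16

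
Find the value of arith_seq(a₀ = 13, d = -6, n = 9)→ [13, 7, 1, -5, -11, -17, -23, -29, -35]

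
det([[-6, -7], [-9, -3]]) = -45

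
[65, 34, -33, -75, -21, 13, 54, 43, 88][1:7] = [34, -33, -75, -21, 13, 54]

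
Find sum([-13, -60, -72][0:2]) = slice → [-13, -60]
(-13) + (-60)
= -73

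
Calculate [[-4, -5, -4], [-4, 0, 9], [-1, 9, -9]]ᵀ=[[-4, -4, -1], [-5, 0, 9], [-4, 9, -9]]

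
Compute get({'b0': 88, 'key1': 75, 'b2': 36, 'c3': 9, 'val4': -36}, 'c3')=9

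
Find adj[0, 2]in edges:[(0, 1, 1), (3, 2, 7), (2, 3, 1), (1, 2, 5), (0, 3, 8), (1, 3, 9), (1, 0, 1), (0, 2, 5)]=5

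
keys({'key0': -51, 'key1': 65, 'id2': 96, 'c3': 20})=['key0', 'key1', 'id2', 'c3']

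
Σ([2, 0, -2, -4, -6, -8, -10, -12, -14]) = -54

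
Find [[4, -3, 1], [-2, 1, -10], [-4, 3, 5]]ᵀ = [[4, -2, -4], [-3, 1, 3], [1, -10, 5]]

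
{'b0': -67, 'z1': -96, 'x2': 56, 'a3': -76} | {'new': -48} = {'b0': -67, 'z1': -96, 'x2': 56, 'a3': -76, 'new': -48}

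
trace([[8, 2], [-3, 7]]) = diagonal: 8 + 7
= 15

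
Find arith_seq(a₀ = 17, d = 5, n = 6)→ [17, 22, 27, 32, 37, 42]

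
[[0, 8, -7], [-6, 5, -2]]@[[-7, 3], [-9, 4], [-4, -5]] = C[0][0] = (0)*(-7) + (8)*(-9) + (-7)*(-4) = -44
C[0][1] = (0)*(3) + (8)*(4) + (-7)*(-5) = 67
C[1][0] = (-6)*(-7) + (5)*(-9) + (-2)*(-4) = 5
C[1][1] = (-6)*(3) + (5)*(4) + (-2)*(-5) = 12
= [[-44, 67], [5, 12]]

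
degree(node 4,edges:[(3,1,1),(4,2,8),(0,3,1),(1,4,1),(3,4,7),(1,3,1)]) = 3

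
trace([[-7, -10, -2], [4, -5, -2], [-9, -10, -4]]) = diagonal: (-7) + (-5) + (-4)
= -16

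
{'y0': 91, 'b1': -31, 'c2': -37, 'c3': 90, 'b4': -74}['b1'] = -31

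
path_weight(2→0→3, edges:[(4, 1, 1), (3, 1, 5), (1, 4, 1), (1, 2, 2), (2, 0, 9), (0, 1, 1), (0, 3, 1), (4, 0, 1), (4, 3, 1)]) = w(2→0)=9 + w(0→3)=1
= 10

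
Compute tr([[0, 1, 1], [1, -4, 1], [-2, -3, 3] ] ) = -1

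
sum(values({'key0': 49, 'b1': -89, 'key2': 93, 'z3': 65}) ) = 49 + (-89) + 93 + 65
= 118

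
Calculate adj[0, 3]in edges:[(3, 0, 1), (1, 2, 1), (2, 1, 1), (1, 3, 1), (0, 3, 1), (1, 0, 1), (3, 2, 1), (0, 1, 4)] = 1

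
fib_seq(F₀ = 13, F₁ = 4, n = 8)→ F_2 = F_1 + F_0 = 17
F_3 = F_2 + F_1 = 21
F_4 = F_3 + F_2 = 38
...
= [13, 4, 17, 21, 38, 59, 97, 156]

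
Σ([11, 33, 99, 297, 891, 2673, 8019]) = 11 + 33 + 99 + 297 + 891 + 2673 + 8019
= 12023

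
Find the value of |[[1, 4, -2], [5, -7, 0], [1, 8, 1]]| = (1)*(1)*det([[-7, 0], [8, 1]]) + (-1)*(4)*det([[5, 0], [1, 1]]) + (1)*(-2)*det([[5, -7], [1, 8]])
= -7 + -20 + -94
= -121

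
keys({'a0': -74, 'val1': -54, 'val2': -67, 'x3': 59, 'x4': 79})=['a0', 'val1', 'val2', 'x3', 'x4']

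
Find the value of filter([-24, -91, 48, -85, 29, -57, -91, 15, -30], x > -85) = keep x where x > -85: -24✓, -91✗, 48✓, -85✗, 29✓, -57✓, -91✗, 15✓, -30✓
= [-24, 48, 29, -57, 15, -30]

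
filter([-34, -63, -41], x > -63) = keep x where x > -63: -34✓, -63✗, -41✓
= [-34, -41]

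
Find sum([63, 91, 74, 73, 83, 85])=469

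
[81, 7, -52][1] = 7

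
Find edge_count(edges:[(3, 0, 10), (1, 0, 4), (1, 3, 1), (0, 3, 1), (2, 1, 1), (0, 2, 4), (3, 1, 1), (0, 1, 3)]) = 8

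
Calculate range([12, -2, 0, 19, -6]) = 25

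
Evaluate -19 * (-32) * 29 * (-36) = -634752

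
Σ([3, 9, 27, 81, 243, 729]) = 3 + 9 + 27 + 81 + 243 + 729
= 1092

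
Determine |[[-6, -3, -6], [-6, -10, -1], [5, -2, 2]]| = (1)*(-6)*det([[-10, -1], [-2, 2]]) + (-1)*(-3)*det([[-6, -1], [5, 2]]) + (1)*(-6)*det([[-6, -10], [5, -2]])
= 132 + -21 + -372
= -261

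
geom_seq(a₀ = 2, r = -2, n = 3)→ a_0 = 2*(-2)^0 = 2
a_1 = 2*(-2)^1 = -4
a_2 = 2*(-2)^2 = 8
= [2, -4, 8]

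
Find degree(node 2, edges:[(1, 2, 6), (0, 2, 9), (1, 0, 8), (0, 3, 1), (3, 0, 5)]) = incident: (1,2), (0,2)
= 2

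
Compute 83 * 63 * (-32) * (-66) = 11043648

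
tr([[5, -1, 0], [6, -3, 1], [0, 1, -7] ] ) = -5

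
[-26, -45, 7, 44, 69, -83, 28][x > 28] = keep x where x > 28: -26✗, -45✗, 7✗, 44✓, 69✓, -83✗, 28✗
= [44, 69]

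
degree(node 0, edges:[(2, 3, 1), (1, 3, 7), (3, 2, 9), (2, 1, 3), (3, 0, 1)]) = incident: (3,0)
= 1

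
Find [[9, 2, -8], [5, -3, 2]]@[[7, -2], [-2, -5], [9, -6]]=C[0][0] = (9)*(7) + (2)*(-2) + (-8)*(9) = -13
C[0][1] = (9)*(-2) + (2)*(-5) + (-8)*(-6) = 20
C[1][0] = (5)*(7) + (-3)*(-2) + (2)*(9) = 59
C[1][1] = (5)*(-2) + (-3)*(-5) + (2)*(-6) = -7
= [[-13, 20], [59, -7]]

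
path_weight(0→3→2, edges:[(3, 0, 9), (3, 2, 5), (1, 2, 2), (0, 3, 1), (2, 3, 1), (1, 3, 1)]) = 6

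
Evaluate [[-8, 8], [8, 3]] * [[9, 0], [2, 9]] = C[0][0] = (-8)*(9) + (8)*(2) = -56
C[0][1] = (-8)*(0) + (8)*(9) = 72
C[1][0] = (8)*(9) + (3)*(2) = 78
C[1][1] = (8)*(0) + (3)*(9) = 27
= [[-56, 72], [78, 27]]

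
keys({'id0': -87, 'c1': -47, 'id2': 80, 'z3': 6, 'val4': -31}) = ['id0', 'c1', 'id2', 'z3', 'val4']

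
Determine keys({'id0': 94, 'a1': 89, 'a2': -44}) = ['id0', 'a1', 'a2']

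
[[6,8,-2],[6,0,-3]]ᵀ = [[6, 6], [8, 0], [-2, -3]]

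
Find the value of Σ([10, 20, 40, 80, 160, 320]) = 10 + 20 + 40 + 80 + 160 + 320
= 630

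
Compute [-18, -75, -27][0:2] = [-18, -75]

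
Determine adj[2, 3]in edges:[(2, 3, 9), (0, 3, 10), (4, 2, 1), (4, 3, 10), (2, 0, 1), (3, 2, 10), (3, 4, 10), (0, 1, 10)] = 9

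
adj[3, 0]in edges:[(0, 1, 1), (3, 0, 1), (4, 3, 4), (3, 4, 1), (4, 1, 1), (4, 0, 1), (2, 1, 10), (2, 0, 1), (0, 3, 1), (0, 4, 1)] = 1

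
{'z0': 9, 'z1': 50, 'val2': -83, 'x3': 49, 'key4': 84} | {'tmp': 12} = {'z0': 9, 'z1': 50, 'val2': -83, 'x3': 49, 'key4': 84, 'tmp': 12}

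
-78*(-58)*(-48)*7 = -1520064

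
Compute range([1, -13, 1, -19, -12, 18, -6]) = 37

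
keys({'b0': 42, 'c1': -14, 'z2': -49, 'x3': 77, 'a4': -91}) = ['b0', 'c1', 'z2', 'x3', 'a4']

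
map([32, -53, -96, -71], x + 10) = [42, -43, -86, -61]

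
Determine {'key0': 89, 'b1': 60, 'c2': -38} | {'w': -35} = {'key0': 89, 'b1': 60, 'c2': -38, 'w': -35}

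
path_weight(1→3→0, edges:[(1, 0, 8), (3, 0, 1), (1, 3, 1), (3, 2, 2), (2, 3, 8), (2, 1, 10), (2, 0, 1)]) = w(1→3)=1 + w(3→0)=1
= 2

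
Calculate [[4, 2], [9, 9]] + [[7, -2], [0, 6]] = [[11, 0], [9, 15]]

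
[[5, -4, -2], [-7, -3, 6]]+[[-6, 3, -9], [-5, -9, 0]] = [[-1, -1, -11], [-12, -12, 6]]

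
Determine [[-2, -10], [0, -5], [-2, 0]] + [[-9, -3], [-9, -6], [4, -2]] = [[-11, -13], [-9, -11], [2, -2]]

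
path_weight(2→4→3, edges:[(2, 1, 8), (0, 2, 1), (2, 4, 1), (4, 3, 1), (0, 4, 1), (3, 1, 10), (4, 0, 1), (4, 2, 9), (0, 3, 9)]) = 2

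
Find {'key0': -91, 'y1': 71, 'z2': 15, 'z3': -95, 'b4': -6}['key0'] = -91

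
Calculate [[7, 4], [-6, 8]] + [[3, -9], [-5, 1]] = [[10, -5], [-11, 9]]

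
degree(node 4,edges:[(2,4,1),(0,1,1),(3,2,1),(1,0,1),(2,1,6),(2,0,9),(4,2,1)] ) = incident: (2,4), (4,2)
= 2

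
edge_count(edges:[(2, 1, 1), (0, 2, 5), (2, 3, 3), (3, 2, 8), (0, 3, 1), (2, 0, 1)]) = 6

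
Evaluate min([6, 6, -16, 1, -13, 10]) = -16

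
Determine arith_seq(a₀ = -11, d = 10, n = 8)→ a_0 = -11 + 0*10 = -11
a_1 = -11 + 1*10 = -1
a_2 = -11 + 2*10 = 9
...
= [-11, -1, 9, 19, 29, 39, 49, 59]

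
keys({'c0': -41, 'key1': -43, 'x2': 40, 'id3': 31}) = ['c0', 'key1', 'x2', 'id3']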